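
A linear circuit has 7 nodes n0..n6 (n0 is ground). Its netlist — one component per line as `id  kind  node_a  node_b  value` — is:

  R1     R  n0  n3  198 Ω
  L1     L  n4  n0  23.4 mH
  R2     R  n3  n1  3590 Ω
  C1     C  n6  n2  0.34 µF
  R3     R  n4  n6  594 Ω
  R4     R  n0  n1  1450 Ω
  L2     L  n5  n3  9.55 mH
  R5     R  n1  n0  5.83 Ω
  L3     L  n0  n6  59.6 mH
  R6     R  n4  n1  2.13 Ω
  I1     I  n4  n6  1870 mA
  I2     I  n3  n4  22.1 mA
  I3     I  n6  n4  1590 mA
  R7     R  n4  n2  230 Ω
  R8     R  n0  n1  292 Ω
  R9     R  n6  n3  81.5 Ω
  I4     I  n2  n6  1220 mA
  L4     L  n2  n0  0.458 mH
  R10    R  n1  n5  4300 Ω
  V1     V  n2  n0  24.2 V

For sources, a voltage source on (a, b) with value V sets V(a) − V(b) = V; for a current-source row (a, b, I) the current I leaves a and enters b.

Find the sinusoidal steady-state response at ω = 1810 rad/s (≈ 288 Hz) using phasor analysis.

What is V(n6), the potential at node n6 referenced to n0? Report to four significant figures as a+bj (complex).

Element admittances at ω=1810 rad/s:
  Y(R1) = 0.005051+0.000j S between n0,n3
  Y(L1) = 0.000-0.02361j S between n4,n0
  Y(R2) = 0.0002786+0.000j S between n3,n1
  Y(C1) = 0.000+0.0006154j S between n6,n2
  Y(R3) = 0.001684+0.000j S between n4,n6
  Y(R4) = 0.0006897+0.000j S between n0,n1
  Y(L2) = 0.000-0.05785j S between n5,n3
  Y(R5) = 0.1715+0.000j S between n1,n0
  Y(L3) = 0.000-0.009270j S between n0,n6
  Y(R6) = 0.4695+0.000j S between n4,n1
  I1: injects 1.87 A into n6 (from n4)
  I2: injects 0.0221 A into n4 (from n3)
  I3: injects 1.59 A into n4 (from n6)
  Y(R7) = 0.004348+0.000j S between n4,n2
  Y(R8) = 0.003425+0.000j S between n0,n1
  Y(R9) = 0.01227+0.000j S between n6,n3
  I4: injects 1.22 A into n6 (from n2)
  Y(L4) = 0.000-1.206j S between n2,n0
  Y(R10) = 0.0002326+0.000j S between n1,n5
  V1: constraint V(n2)−V(n0) = 24.2
Assemble and solve the 7×7 MNA system:
  V(n1)=-0.2082+1.316j  V(n2)=24.20+0.000j  V(n3)=51.17+84.66j  V(n4)=-0.3422+1.718j  V(n5)=51.51+84.45j  V(n6)=76.19+123.0j
  i(V1)=-1.402+29.23j

76.19+123.0j V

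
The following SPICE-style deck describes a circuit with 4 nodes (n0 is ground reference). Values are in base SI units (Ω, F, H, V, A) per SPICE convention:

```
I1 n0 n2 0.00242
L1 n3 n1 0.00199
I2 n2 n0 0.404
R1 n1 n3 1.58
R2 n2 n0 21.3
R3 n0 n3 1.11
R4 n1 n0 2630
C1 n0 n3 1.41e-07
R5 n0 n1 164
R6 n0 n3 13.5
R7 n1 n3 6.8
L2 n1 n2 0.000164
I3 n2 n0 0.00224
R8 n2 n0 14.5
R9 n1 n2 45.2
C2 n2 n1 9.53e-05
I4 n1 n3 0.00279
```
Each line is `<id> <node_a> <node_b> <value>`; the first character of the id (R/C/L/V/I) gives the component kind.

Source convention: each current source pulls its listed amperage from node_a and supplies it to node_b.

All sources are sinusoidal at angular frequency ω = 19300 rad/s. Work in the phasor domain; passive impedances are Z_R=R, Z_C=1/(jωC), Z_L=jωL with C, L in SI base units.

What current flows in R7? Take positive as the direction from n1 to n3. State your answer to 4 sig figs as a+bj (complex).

-0.05942-0.005311j A

MNA unknowns: 3 node voltages V₁..V_3
I1: z[0]−=0.00242, z[2]+=0.00242
L1: Y=0.000-0.02604j on G[3,1]
I2: z[2]−=0.404, z[0]+=0.404
R1: Y=0.6329+0.000j on G[1,3]
R2: Y=0.04695+0.000j on G[2,0]
R3: Y=0.9009+0.000j on G[0,3]
R4: Y=0.0003802+0.000j on G[1,0]
C1: Y=0.000+0.002721j on G[0,3]
R5: Y=0.006098+0.000j on G[0,1]
R6: Y=0.07407+0.000j on G[0,3]
R7: Y=0.1471+0.000j on G[1,3]
L2: Y=0.000-0.3159j on G[1,2]
I3: z[2]−=0.00224, z[0]+=0.00224
R8: Y=0.06897+0.000j on G[2,0]
R9: Y=0.02212+0.000j on G[1,2]
C2: Y=0.000+1.839j on G[2,1]
I4: z[1]−=0.00279, z[3]+=0.00279
solve → V1=-0.7255-0.05332j, V2=-0.7403+0.1552j, V3=-0.3214-0.01720j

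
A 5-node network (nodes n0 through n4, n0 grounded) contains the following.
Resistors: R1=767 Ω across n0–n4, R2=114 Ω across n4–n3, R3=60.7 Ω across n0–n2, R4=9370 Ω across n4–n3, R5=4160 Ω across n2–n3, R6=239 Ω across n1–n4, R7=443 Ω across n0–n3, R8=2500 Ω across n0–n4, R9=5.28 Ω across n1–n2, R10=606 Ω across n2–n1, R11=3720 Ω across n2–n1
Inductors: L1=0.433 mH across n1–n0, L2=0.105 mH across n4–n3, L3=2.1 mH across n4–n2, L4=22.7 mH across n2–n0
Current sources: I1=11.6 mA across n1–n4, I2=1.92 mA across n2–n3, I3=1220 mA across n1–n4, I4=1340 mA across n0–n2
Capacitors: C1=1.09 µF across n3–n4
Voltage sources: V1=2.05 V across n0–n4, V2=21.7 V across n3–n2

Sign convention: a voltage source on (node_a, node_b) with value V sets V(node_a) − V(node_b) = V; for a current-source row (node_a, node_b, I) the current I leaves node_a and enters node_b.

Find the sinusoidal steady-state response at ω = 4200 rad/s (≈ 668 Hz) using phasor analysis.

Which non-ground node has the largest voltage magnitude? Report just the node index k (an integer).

2

Element admittances at ω=4200 rad/s:
  Y(R1) = 0.001304+0.000j S between n0,n4
  Y(R2) = 0.008772+0.000j S between n4,n3
  Y(L1) = 0.000-0.5499j S between n1,n0
  Y(L2) = 0.000-2.268j S between n4,n3
  Y(R3) = 0.01647+0.000j S between n0,n2
  Y(L3) = 0.000-0.1134j S between n4,n2
  I1: injects 0.0116 A into n4 (from n1)
  Y(R4) = 0.0001067+0.000j S between n4,n3
  Y(R5) = 0.0002404+0.000j S between n2,n3
  Y(L4) = 0.000-0.01049j S between n2,n0
  Y(R6) = 0.004184+0.000j S between n1,n4
  Y(R7) = 0.002257+0.000j S between n0,n3
  I2: injects 0.00192 A into n3 (from n2)
  Y(C1) = 0.000+0.004578j S between n3,n4
  Y(R8) = 0.0004000+0.000j S between n0,n4
  Y(R9) = 0.1894+0.000j S between n1,n2
  Y(R10) = 0.001650+0.000j S between n2,n1
  I3: injects 1.22 A into n4 (from n1)
  Y(R11) = 0.0002688+0.000j S between n2,n1
  I4: injects 1.34 A into n2 (from n0)
  V1: constraint V(n0)−V(n4) = 2.05
  V2: constraint V(n3)−V(n2) = 21.7
Assemble and solve the 6×6 MNA system:
  V(n1)=-3.762-8.481j  V(n2)=-21.74+2.145j  V(n3)=-0.03834+2.145j  V(n4)=-2.050+0.000j
  i(V1)=-6.343+2.337j  i(V2)=-4.875+4.528j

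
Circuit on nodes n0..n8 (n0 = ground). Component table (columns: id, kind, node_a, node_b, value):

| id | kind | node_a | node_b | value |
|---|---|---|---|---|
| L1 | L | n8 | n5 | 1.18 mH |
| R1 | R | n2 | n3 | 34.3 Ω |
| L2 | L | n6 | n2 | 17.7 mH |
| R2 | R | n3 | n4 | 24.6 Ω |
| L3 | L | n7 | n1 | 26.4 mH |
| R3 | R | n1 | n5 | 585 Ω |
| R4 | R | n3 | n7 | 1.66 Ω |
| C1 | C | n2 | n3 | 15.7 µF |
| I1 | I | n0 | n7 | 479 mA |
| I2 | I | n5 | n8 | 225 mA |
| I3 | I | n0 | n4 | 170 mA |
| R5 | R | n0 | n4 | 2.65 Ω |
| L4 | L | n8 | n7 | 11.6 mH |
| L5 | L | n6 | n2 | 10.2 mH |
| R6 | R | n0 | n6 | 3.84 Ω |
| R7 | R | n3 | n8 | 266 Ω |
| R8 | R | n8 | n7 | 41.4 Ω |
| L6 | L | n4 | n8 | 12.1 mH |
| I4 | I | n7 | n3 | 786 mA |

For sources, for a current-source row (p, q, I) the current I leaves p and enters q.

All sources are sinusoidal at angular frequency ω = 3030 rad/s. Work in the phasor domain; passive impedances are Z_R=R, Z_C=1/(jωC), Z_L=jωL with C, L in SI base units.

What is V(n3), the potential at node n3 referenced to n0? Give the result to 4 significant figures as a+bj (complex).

Element admittances at ω=3030 rad/s:
  Y(L1) = 0.000-0.2797j S between n8,n5
  Y(R1) = 0.02915+0.000j S between n2,n3
  Y(L2) = 0.000-0.01865j S between n6,n2
  Y(R2) = 0.04065+0.000j S between n3,n4
  Y(L3) = 0.000-0.01250j S between n7,n1
  Y(R3) = 0.001709+0.000j S between n1,n5
  Y(R4) = 0.6024+0.000j S between n3,n7
  Y(C1) = 0.000+0.04757j S between n2,n3
  I1: injects 0.479 A into n7 (from n0)
  I2: injects 0.225 A into n8 (from n5)
  I3: injects 0.17 A into n4 (from n0)
  Y(R5) = 0.3774+0.000j S between n0,n4
  Y(L4) = 0.000-0.02845j S between n8,n7
  Y(L5) = 0.000-0.03236j S between n6,n2
  Y(R6) = 0.2604+0.000j S between n0,n6
  Y(R7) = 0.003759+0.000j S between n3,n8
  Y(R8) = 0.02415+0.000j S between n8,n7
  Y(L6) = 0.000-0.02728j S between n4,n8
  I4: injects 0.786 A into n3 (from n7)
Assemble and solve the 8×8 MNA system:
  V(n1)=3.650+1.092j  V(n2)=1.383+6.046j  V(n3)=4.140+1.213j  V(n4)=0.8976+0.02592j  V(n5)=2.305+0.5839j  V(n6)=1.191-0.03756j  V(n7)=3.580+1.276j  V(n8)=2.308+1.380j

4.140+1.213j V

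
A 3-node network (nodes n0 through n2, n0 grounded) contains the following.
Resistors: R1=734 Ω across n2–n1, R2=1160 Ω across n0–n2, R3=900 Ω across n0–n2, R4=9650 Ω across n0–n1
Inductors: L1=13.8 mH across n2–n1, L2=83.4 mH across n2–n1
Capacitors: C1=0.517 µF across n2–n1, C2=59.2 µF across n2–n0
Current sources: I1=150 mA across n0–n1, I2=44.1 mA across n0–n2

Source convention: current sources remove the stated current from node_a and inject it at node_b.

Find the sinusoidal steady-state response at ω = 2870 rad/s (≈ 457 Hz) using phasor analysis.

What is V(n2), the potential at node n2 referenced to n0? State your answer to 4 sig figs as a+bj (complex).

0.01070-1.142j V

Apply KCL at each of the 2 non-ground nodes and solve the resulting linear system.
Node n1: branches {R1, L1, C1, L2, I1, R4} → V_1 = 0.2873+4.211j
Node n2: branches {R1, L1, C1, C2, R2, L2, R3, I2} → V_2 = 0.01070-1.142j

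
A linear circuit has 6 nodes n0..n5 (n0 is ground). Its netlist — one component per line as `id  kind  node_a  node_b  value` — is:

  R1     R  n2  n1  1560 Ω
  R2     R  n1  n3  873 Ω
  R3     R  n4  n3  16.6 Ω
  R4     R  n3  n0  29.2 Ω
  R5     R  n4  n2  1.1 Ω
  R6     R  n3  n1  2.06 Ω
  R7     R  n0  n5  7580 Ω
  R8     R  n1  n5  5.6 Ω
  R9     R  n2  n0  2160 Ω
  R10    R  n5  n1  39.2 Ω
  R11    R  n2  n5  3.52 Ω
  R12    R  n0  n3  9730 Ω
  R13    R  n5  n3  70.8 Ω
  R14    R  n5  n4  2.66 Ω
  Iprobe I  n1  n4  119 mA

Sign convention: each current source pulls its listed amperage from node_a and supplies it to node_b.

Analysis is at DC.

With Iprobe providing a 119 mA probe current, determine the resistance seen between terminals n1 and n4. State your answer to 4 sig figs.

R_eq = 4.723 Ω

Apply KCL at each of the 5 non-ground nodes and solve the resulting linear system.
Node n1: branches {R1, R2, R6, R8, R10, Iprobe} → V_1 = -0.07848
Node n2: branches {R1, R5, R9, R11} → V_2 = 0.4473
Node n3: branches {R2, R3, R4, R6, R12, R13} → V_3 = -0.007309
Node n4: branches {R3, R5, R14, Iprobe} → V_4 = 0.4835
Node n5: branches {R7, R8, R10, R11, R13, R14} → V_5 = 0.3333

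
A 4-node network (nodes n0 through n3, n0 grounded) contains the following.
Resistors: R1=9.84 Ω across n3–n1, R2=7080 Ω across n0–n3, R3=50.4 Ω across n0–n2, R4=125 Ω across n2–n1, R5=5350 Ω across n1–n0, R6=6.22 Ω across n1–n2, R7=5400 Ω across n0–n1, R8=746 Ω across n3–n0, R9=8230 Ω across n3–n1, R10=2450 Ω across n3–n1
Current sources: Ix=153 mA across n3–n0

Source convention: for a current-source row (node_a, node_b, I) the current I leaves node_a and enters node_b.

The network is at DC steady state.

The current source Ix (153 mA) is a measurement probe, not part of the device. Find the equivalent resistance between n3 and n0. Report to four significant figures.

MNA unknowns: 3 node voltages V₁..V_3
R1: Y=0.1016 on G[3,1]
R2: Y=0.0001412 on G[0,3]
R3: Y=0.01984 on G[0,2]
R4: Y=0.008000 on G[2,1]
R5: Y=0.0001869 on G[1,0]
R6: Y=0.1608 on G[1,2]
R7: Y=0.0001852 on G[0,1]
R8: Y=0.001340 on G[3,0]
R9: Y=0.0001215 on G[3,1]
R10: Y=0.0004082 on G[3,1]
Ix: z[3]−=0.153, z[0]+=0.153
solve → V1=-7.700, V2=-6.890, V3=-9.066

R_eq = 59.25 Ω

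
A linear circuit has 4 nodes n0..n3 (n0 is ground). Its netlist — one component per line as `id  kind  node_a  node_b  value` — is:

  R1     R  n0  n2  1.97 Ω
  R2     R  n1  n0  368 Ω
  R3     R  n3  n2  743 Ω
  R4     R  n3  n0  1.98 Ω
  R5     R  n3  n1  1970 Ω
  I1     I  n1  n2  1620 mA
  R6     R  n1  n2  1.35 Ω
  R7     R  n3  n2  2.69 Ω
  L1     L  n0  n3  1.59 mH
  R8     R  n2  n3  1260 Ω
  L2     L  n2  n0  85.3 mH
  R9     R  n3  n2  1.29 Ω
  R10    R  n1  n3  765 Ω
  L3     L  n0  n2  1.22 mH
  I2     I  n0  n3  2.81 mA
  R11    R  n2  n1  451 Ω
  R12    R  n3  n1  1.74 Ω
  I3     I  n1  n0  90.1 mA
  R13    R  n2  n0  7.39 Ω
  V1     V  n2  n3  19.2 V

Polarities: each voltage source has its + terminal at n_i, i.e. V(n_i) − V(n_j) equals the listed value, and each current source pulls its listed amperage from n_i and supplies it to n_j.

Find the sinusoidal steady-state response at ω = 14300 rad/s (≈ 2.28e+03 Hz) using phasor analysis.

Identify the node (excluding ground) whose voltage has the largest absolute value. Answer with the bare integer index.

3

Element admittances at ω=14300 rad/s:
  Y(R1) = 0.5076+0.000j S between n0,n2
  Y(R2) = 0.002717+0.000j S between n1,n0
  Y(R3) = 0.001346+0.000j S between n3,n2
  Y(R4) = 0.5051+0.000j S between n3,n0
  Y(R5) = 0.0005076+0.000j S between n3,n1
  I1: injects 1.62 A into n2 (from n1)
  Y(R6) = 0.7407+0.000j S between n1,n2
  Y(R7) = 0.3717+0.000j S between n3,n2
  Y(L1) = 0.000-0.04398j S between n0,n3
  Y(R8) = 0.0007937+0.000j S between n2,n3
  Y(L2) = 0.000-0.0008198j S between n2,n0
  Y(R9) = 0.7752+0.000j S between n3,n2
  Y(R10) = 0.001307+0.000j S between n1,n3
  Y(L3) = 0.000-0.05732j S between n0,n2
  I2: injects 0.00281 A into n3 (from n0)
  Y(R11) = 0.002217+0.000j S between n2,n1
  Y(R12) = 0.5747+0.000j S between n3,n1
  I3: injects 0.0901 A into n0 (from n1)
  Y(R13) = 0.1353+0.000j S between n2,n0
  V1: constraint V(n2)−V(n3) = 19.2
Assemble and solve the 4×4 MNA system:
  V(n1)=-1.309+0.009227j  V(n2)=8.373+0.009246j  V(n3)=-10.83+0.009246j
  i(V1)=-33.02+0.4809j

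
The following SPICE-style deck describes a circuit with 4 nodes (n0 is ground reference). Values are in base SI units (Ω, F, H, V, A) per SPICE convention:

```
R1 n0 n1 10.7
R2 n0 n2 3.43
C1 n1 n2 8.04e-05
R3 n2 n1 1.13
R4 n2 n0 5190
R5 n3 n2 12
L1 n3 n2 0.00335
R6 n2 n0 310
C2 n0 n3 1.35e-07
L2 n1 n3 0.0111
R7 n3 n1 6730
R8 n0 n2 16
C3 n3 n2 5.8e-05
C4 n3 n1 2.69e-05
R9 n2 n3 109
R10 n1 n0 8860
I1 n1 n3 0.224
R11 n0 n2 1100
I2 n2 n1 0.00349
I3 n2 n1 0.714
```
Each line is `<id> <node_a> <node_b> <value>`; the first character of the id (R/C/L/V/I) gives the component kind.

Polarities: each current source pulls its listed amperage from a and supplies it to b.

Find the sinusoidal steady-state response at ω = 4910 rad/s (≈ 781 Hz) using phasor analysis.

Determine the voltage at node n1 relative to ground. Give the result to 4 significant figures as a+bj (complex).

Element admittances at ω=4910 rad/s:
  Y(R1) = 0.09346+0.000j S between n0,n1
  Y(R2) = 0.2915+0.000j S between n0,n2
  Y(C1) = 0.000+0.3948j S between n1,n2
  Y(R3) = 0.8850+0.000j S between n2,n1
  Y(R4) = 0.0001927+0.000j S between n2,n0
  Y(R5) = 0.08333+0.000j S between n3,n2
  Y(L1) = 0.000-0.06080j S between n3,n2
  Y(R6) = 0.003226+0.000j S between n2,n0
  Y(C2) = 0.000+0.0006628j S between n0,n3
  Y(L2) = 0.000-0.01835j S between n1,n3
  Y(R7) = 0.0001486+0.000j S between n3,n1
  Y(R8) = 0.06250+0.000j S between n0,n2
  Y(C3) = 0.000+0.2848j S between n3,n2
  Y(C4) = 0.000+0.1321j S between n3,n1
  Y(R9) = 0.009174+0.000j S between n2,n3
  Y(R10) = 0.0001129+0.000j S between n1,n0
  I1: injects 0.224 A into n3 (from n1)
  Y(R11) = 0.0009091+0.000j S between n0,n2
  I2: injects 0.00349 A into n1 (from n2)
  I3: injects 0.714 A into n1 (from n2)
Assemble and solve the 3×3 MNA system:
  V(n1)=0.3778-0.1695j  V(n2)=-0.09976+0.04382j  V(n3)=0.2366-0.5980j

0.3778-0.1695j V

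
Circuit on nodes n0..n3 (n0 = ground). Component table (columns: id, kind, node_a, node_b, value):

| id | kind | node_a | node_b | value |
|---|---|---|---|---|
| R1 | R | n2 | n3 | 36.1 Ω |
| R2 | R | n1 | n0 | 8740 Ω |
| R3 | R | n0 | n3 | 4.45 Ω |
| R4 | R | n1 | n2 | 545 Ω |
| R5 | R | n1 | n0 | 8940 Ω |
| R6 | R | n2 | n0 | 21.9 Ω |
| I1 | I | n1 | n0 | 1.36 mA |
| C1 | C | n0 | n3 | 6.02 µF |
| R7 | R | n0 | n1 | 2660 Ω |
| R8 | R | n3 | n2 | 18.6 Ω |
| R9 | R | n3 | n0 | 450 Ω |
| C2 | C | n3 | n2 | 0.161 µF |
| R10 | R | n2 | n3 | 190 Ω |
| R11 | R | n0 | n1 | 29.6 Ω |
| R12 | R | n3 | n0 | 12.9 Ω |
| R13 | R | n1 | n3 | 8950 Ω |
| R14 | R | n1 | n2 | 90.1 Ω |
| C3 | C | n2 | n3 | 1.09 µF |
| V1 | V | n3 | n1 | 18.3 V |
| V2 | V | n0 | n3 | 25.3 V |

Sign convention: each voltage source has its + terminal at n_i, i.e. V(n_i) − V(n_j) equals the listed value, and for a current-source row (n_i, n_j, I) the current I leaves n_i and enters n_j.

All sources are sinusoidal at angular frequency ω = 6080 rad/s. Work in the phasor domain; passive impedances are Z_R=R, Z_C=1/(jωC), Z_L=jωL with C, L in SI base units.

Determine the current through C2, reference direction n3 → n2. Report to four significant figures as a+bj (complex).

-0.0003230-0.006170j A

Apply KCL at each of the 3 non-ground nodes and solve the resulting linear system.
Node n1: branches {R2, R4, R5, I1, R7, R11, R13, R14, V1} → V_1 = -43.60+0.000j
Node n2: branches {R1, R4, R6, R8, C2, R10, R14, C3} → V_2 = -19.00-0.3299j
Node n3: branches {R1, R3, C1, R8, R9, C2, R10, R12, R13, C3, V1, V2} → V_3 = -25.30+0.000j
Source currents: i(V1)=-1.818+0.004267j, i(V2)=-10.07-0.9411j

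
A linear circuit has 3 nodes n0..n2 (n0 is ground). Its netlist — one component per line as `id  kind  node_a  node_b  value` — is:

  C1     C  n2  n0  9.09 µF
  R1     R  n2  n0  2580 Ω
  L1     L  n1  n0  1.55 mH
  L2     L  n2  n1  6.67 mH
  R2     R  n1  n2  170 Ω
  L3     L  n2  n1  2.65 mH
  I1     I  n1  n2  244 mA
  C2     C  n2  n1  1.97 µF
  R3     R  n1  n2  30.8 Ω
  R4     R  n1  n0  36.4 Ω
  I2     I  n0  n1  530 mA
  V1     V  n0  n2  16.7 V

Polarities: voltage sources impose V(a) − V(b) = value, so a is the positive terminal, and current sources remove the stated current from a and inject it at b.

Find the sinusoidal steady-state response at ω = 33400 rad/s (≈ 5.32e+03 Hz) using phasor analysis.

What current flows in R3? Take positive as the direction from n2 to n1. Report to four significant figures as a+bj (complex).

Element admittances at ω=33400 rad/s:
  Y(C1) = 0.000+0.3036j S between n2,n0
  Y(R1) = 0.0003876+0.000j S between n2,n0
  Y(L1) = 0.000-0.01932j S between n1,n0
  Y(L2) = 0.000-0.004489j S between n2,n1
  Y(R2) = 0.005882+0.000j S between n1,n2
  Y(L3) = 0.000-0.01130j S between n2,n1
  I1: injects 0.244 A into n2 (from n1)
  Y(C2) = 0.000+0.06580j S between n2,n1
  Y(R3) = 0.03247+0.000j S between n1,n2
  Y(R4) = 0.02747+0.000j S between n1,n0
  I2: injects 0.53 A into n1 (from n0)
  V1: constraint V(n0)−V(n2) = 16.7
Assemble and solve the 3×3 MNA system:
  V(n1)=-9.283-8.359j  V(n2)=-16.70+0.000j
  i(V1)=-0.9530-5.121j

-0.2408+0.2714j A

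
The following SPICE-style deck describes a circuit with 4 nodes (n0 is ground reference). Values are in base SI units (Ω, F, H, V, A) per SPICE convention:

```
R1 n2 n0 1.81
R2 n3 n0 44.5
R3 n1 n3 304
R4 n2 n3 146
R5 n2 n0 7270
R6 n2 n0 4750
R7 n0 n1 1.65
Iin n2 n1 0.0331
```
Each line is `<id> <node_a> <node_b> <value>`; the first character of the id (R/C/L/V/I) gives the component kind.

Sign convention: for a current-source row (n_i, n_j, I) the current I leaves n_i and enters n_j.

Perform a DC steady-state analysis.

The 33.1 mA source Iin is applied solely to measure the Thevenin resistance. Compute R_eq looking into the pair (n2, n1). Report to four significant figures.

Element admittances at DC:
  Y(R1) = 0.5525 S between n2,n0
  Y(R2) = 0.02247 S between n3,n0
  Y(R3) = 0.003289 S between n1,n3
  Y(R4) = 0.006849 S between n2,n3
  Y(R5) = 0.0001376 S between n2,n0
  Y(R6) = 0.0002105 S between n2,n0
  Y(R7) = 0.6061 S between n0,n1
  Iin: injects 0.0331 A into n1 (from n2)
Assemble and solve the 3×3 MNA system:
  V(n1)=0.05428  V(n2)=-0.05923  V(n3)=-0.006964

R_eq = 3.429 Ω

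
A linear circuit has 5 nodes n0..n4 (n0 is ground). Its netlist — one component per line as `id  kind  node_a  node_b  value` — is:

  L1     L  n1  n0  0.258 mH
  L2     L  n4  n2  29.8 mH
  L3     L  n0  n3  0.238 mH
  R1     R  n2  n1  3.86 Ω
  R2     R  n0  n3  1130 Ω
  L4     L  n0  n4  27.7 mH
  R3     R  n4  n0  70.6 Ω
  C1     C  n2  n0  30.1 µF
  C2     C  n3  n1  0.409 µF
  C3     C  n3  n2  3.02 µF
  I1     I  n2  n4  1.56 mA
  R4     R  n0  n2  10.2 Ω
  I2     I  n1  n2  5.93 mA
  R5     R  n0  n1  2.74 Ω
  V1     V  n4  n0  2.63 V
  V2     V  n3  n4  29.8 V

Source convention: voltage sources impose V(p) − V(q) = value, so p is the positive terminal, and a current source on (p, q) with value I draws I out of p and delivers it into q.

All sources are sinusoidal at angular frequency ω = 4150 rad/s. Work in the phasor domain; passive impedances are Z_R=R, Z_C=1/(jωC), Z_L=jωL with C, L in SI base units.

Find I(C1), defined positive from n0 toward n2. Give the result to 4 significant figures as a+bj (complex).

MNA unknowns: 4 node voltages V₁..V_4 plus 2 source currents (V1, V2)
L1: Y=0.000-0.9340j on G[1,0]
L2: Y=0.000-0.008086j on G[4,2]
L3: Y=0.000-1.012j on G[0,3]
R1: Y=0.2591+0.000j on G[2,1]
R2: Y=0.0008850+0.000j on G[0,3]
L4: Y=0.000-0.008699j on G[0,4]
R3: Y=0.01416+0.000j on G[4,0]
C1: Y=0.000+0.1249j on G[2,0]
C2: Y=0.000+0.001697j on G[3,1]
C3: Y=0.000+0.01253j on G[3,2]
I1: z[2]−=0.00156, z[4]+=0.00156
R4: Y=0.09804+0.000j on G[0,2]
I2: z[1]−=0.00593, z[2]+=0.00593
R5: Y=0.3650+0.000j on G[0,1]
V1: row V4−V0=2.63, i_V1 at 4,0
V2: row V3−V4=29.8, i_V2 at 3,4
solve → V1=-0.2298+0.2197j, V2=0.2599+1.144j, V3=32.43+0.000j, V4=2.630+0.000j
aux → i_V1=-0.06985+32.42j, i_V2=-0.04341+32.38j

0.1429-0.03246j A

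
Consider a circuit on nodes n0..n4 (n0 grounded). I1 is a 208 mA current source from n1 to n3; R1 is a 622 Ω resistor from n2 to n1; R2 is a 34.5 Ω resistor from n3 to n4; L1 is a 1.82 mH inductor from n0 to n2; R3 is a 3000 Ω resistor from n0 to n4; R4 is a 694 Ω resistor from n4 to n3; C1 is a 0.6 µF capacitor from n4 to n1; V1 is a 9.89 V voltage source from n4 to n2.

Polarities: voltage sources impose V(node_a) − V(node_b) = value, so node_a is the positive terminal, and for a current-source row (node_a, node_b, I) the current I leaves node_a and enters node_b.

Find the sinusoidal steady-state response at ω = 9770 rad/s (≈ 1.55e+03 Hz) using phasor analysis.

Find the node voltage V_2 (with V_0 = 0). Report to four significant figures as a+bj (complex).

-0.0003474-0.05862j V

MNA unknowns: 4 node voltages V₁..V_4 plus 1 source current (V1)
I1: z[1]−=0.208, z[3]+=0.208
R1: Y=0.001608+0.000j on G[2,1]
R2: Y=0.02899+0.000j on G[3,4]
L1: Y=0.000-0.05624j on G[0,2]
R3: Y=0.0003333+0.000j on G[0,4]
R4: Y=0.001441+0.000j on G[4,3]
C1: Y=0.000+0.005862j on G[4,1]
V1: row V4−V2=9.89, i_V1 at 4,2
solve → V1=0.1470+35.46j, V2=-0.0003474-0.05862j, V3=16.73-0.05862j, V4=9.890-0.05862j
aux → i_V1=-0.003533-0.05709j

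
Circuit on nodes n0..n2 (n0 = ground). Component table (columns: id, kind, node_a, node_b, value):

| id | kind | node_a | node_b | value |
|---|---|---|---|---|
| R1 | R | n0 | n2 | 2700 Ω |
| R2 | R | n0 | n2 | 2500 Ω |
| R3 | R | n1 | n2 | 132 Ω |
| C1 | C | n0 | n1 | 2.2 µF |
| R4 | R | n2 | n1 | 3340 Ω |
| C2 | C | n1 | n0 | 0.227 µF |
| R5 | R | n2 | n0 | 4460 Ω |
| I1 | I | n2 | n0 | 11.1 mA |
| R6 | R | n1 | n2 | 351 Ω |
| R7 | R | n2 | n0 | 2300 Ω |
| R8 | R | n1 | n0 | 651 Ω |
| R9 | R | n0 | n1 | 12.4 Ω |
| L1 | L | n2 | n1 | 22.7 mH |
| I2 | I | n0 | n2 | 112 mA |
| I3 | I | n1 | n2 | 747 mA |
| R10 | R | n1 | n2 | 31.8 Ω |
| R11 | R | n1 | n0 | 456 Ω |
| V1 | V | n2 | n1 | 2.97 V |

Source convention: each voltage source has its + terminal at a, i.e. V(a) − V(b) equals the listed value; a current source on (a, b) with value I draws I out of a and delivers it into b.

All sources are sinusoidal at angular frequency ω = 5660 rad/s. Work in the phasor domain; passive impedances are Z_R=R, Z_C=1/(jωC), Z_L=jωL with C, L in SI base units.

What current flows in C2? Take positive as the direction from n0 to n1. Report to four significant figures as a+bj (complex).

MNA unknowns: 2 node voltages V₁..V_2 plus 1 source current (V1)
R1: Y=0.0003704+0.000j on G[0,2]
R2: Y=0.0004000+0.000j on G[0,2]
R3: Y=0.007576+0.000j on G[1,2]
C1: Y=0.000+0.01245j on G[0,1]
R4: Y=0.0002994+0.000j on G[2,1]
C2: Y=0.000+0.001285j on G[1,0]
R5: Y=0.0002242+0.000j on G[2,0]
I1: z[2]−=0.0111, z[0]+=0.0111
R6: Y=0.002849+0.000j on G[1,2]
R7: Y=0.0004348+0.000j on G[2,0]
R8: Y=0.001536+0.000j on G[1,0]
R9: Y=0.08065+0.000j on G[0,1]
L1: Y=0.000-0.007783j on G[2,1]
I2: z[0]−=0.112, z[2]+=0.112
I3: z[1]−=0.747, z[2]+=0.747
R10: Y=0.03145+0.000j on G[1,2]
R11: Y=0.002193+0.000j on G[1,0]
V1: row V2−V1=2.97, i_V1 at 2,1
solve → V1=1.098-0.1758j, V2=4.068-0.1758j
aux → i_V1=0.7168+0.02337j

-0.0002259-0.001411j A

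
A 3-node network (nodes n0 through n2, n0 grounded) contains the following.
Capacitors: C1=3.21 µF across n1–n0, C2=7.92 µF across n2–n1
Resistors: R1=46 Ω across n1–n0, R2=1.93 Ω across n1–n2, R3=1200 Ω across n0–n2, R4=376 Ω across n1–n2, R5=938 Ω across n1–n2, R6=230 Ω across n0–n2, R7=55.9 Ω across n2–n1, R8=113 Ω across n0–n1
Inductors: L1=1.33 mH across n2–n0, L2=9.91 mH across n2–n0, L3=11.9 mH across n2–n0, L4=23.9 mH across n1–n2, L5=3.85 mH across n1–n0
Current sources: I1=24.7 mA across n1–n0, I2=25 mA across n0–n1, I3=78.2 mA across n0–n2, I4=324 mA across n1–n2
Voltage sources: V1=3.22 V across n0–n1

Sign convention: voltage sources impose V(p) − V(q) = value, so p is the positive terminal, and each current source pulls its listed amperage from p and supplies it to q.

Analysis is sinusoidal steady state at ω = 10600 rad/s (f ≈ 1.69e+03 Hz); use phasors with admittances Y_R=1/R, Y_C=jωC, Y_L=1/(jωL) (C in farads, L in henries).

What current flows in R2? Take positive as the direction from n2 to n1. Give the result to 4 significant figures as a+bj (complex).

Apply KCL at each of the 2 non-ground nodes and solve the resulting linear system.
Node n1: branches {C1, R1, R2, R4, C2, I1, R5, L4, I2, R7, I4, R8, L5, V1} → V_1 = -3.220+0.000j
Node n2: branches {R2, L1, R3, R4, C2, L2, R5, R6, L3, L4, R7, I3, I4} → V_2 = -2.443-0.5103j
Source currents: i(V1)=-0.2348+0.1826j

0.4023-0.2644j A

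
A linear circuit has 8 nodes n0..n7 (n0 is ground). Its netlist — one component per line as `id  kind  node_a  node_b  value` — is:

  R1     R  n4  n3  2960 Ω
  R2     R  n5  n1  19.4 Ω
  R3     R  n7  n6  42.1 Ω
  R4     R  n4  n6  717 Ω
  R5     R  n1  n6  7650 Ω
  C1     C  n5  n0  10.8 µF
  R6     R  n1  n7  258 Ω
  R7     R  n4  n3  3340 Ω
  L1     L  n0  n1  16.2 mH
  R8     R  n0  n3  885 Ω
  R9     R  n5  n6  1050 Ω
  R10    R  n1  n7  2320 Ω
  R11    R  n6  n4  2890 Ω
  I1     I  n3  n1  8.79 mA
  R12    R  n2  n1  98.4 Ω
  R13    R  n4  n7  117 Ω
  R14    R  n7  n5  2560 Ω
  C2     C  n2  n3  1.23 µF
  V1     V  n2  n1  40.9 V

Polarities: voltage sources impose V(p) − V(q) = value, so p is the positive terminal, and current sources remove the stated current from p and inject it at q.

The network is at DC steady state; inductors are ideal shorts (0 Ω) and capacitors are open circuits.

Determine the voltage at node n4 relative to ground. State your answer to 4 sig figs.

-0.7741 V

MNA unknowns: 7 node voltages V₁..V_7 plus 2 source currents (L1, V1)
R1: Y=0.0003378 on G[4,3]
R2: Y=0.05155 on G[5,1]
R3: Y=0.02375 on G[7,6]
R4: Y=0.001395 on G[4,6]
R5: Y=0.0001307 on G[1,6]
C1: Y=0.000 on G[5,0]
R6: Y=0.003876 on G[1,7]
R7: Y=0.0002994 on G[4,3]
L1: row V0−V1=0, i_L1 at 0,1
R8: Y=0.001130 on G[0,3]
R9: Y=0.0009524 on G[5,6]
R10: Y=0.0004310 on G[1,7]
R11: Y=0.0003460 on G[6,4]
I1: z[3]−=0.00879, z[1]+=0.00879
R12: Y=0.01016 on G[2,1]
R13: Y=0.008547 on G[4,7]
R14: Y=0.0003906 on G[7,5]
C2: Y=0.000 on G[2,3]
V1: row V2−V1=40.9, i_V1 at 2,1
solve → V1=0.000, V2=40.90, V3=-5.253, V4=-0.7741, V5=-0.01259, V6=-0.4953, V7=-0.4970
aux → i_L1=-0.005936, i_V1=-0.4157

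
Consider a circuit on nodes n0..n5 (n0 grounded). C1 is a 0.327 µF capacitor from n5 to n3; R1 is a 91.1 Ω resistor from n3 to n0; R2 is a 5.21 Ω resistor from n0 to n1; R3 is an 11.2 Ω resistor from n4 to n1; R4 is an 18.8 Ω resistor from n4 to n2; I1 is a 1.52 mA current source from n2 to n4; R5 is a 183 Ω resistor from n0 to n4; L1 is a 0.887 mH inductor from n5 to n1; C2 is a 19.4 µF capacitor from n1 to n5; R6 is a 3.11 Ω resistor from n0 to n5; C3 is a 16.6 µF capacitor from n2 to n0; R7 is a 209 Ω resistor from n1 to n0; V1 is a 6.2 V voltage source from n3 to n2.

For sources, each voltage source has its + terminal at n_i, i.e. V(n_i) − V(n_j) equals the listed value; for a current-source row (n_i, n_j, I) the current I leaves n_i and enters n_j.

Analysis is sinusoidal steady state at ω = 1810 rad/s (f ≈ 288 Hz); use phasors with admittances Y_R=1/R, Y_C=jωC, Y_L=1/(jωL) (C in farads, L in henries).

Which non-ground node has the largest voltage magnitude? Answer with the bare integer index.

MNA unknowns: 5 node voltages V₁..V_5 plus 1 source current (V1)
C1: Y=0.000+0.0005919j on G[5,3]
R1: Y=0.01098+0.000j on G[3,0]
R2: Y=0.1919+0.000j on G[0,1]
R3: Y=0.08929+0.000j on G[4,1]
R4: Y=0.05319+0.000j on G[4,2]
I1: z[2]−=0.00152, z[4]+=0.00152
R5: Y=0.005464+0.000j on G[0,4]
L1: Y=0.000-0.6229j on G[5,1]
C2: Y=0.000+0.03511j on G[1,5]
R6: Y=0.3215+0.000j on G[0,5]
C3: Y=0.000+0.03005j on G[2,0]
R7: Y=0.004785+0.000j on G[1,0]
V1: row V3−V2=6.2, i_V1 at 3,2
solve → V1=-0.07902+0.02959j, V2=-1.115+0.6975j, V3=5.085+0.6975j, V4=-0.4384+0.2686j, V5=-0.05262+0.05773j
aux → i_V1=-0.05544-0.01070j

3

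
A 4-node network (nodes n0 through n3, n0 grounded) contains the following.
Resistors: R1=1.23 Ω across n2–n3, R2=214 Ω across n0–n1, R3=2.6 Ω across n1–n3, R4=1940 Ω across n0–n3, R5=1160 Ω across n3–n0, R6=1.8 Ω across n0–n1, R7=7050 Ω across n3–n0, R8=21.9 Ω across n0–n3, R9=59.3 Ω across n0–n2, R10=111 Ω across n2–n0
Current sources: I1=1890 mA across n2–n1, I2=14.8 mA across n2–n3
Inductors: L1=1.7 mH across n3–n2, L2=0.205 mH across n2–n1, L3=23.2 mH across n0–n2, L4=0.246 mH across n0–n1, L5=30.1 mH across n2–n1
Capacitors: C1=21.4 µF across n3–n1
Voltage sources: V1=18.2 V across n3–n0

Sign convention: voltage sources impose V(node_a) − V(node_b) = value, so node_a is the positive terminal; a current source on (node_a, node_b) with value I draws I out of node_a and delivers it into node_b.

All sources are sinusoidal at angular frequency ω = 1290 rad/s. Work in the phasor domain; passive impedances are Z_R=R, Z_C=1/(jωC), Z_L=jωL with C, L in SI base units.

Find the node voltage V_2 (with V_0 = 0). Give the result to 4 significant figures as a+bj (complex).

Apply KCL at each of the 3 non-ground nodes and solve the resulting linear system.
Node n1: branches {I1, R2, R3, L2, R6, L4, C1, L5} → V_1 = 3.825+3.388j
Node n2: branches {R1, I1, L1, L2, L3, I2, R9, R10, L5} → V_2 = 6.254+4.781j
Node n3: branches {R1, R3, L1, R4, R5, R7, R8, I2, C1, V1} → V_3 = 18.20+0.000j
Source currents: i(V1)=-14.00+10.24j

6.254+4.781j V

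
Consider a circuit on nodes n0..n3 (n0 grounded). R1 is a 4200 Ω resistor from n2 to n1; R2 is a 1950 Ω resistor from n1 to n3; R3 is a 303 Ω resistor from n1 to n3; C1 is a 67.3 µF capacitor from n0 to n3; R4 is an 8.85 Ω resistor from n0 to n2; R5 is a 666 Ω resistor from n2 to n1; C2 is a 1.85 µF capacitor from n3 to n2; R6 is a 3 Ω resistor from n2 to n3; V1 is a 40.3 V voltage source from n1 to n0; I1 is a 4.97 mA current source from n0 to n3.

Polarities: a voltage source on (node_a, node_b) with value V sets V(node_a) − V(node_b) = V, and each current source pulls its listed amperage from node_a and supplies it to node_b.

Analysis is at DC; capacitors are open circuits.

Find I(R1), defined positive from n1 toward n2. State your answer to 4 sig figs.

Element admittances at DC:
  Y(R1) = 0.0002381 S between n2,n1
  Y(R2) = 0.0005128 S between n1,n3
  Y(R3) = 0.003300 S between n1,n3
  Y(C1) = 0.000 S between n0,n3
  Y(R4) = 0.1130 S between n0,n2
  Y(R5) = 0.001502 S between n2,n1
  Y(C2) = 0.000 S between n3,n2
  Y(R6) = 0.3333 S between n2,n3
  V1: constraint V(n1)−V(n0) = 40.3
  I1: injects 0.00497 A into n3 (from n0)
Assemble and solve the 4×4 MNA system:
  V(n1)=40.30  V(n2)=1.915  V(n3)=2.364
  i(V1)=-0.2114

0.009139 A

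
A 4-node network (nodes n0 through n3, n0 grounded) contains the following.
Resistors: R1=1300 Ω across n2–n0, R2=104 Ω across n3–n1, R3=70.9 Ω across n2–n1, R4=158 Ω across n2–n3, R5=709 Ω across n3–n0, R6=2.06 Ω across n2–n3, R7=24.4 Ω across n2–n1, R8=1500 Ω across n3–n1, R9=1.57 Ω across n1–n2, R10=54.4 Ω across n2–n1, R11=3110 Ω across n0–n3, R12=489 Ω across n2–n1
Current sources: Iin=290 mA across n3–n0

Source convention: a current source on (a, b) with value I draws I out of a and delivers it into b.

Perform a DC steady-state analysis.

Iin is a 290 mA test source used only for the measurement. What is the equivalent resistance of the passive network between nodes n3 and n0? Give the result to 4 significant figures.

R_eq = 400.0 Ω

MNA unknowns: 3 node voltages V₁..V_3
R1: Y=0.0007692 on G[2,0]
R2: Y=0.009615 on G[3,1]
R3: Y=0.01410 on G[2,1]
R4: Y=0.006329 on G[2,3]
R5: Y=0.001410 on G[3,0]
R6: Y=0.4854 on G[2,3]
R7: Y=0.04098 on G[2,1]
R8: Y=0.0006667 on G[3,1]
R9: Y=0.6369 on G[1,2]
R10: Y=0.01838 on G[2,1]
R11: Y=0.0003215 on G[0,3]
R12: Y=0.002045 on G[2,1]
Iin: z[3]−=0.29, z[0]+=0.29
solve → V1=-115.8, V2=-115.8, V3=-116.0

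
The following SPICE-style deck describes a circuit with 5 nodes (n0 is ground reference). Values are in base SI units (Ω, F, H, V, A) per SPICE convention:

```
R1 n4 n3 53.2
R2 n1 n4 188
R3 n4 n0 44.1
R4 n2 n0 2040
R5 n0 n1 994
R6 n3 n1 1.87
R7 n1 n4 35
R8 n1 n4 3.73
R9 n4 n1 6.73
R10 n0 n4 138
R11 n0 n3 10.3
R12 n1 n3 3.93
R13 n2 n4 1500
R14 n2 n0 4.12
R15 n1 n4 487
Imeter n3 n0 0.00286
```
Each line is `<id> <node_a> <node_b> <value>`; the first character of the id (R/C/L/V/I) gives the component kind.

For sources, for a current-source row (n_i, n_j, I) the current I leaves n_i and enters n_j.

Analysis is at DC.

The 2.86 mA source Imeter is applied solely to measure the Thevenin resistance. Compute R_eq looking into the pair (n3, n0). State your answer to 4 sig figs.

R_eq = 7.947 Ω

Apply KCL at each of the 4 non-ground nodes and solve the resulting linear system.
Node n1: branches {R2, R5, R6, R7, R8, R9, R12, R15} → V_1 = -0.02195
Node n2: branches {R4, R13, R14} → V_2 = -5.643e-05
Node n3: branches {R1, R6, R11, R12, Imeter} → V_3 = -0.02273
Node n4: branches {R1, R2, R3, R7, R8, R9, R10, R13, R15} → V_4 = -0.02064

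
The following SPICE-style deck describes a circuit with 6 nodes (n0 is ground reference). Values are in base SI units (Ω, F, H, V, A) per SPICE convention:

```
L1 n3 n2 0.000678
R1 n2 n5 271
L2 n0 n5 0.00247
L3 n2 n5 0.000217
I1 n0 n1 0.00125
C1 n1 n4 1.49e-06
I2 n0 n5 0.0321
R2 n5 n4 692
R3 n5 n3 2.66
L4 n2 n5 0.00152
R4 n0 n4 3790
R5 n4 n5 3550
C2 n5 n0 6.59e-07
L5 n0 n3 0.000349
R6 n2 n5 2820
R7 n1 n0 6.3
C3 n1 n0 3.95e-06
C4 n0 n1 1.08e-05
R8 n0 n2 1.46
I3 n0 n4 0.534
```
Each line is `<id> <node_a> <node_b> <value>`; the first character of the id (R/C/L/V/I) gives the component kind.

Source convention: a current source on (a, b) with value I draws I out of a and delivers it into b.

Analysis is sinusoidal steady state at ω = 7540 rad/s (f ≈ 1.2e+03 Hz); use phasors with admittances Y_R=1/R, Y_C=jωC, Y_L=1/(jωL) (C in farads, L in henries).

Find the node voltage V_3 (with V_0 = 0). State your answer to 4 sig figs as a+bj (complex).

0.06222+0.02328j V

Apply KCL at each of the 5 non-ground nodes and solve the resulting linear system.
Node n1: branches {I1, C1, R7, C3, C4} → V_1 = 2.448-1.129j
Node n2: branches {L1, R1, L3, L4, R6, R8} → V_2 = 0.06343-0.07363j
Node n3: branches {L1, R3, L5} → V_3 = 0.06222+0.02328j
Node n4: branches {C1, R2, R4, R5, I3} → V_4 = 10.73-46.78j
Node n5: branches {R1, L2, L3, I2, R2, R3, L4, R5, C2, R6} → V_5 = 0.1362-0.03899j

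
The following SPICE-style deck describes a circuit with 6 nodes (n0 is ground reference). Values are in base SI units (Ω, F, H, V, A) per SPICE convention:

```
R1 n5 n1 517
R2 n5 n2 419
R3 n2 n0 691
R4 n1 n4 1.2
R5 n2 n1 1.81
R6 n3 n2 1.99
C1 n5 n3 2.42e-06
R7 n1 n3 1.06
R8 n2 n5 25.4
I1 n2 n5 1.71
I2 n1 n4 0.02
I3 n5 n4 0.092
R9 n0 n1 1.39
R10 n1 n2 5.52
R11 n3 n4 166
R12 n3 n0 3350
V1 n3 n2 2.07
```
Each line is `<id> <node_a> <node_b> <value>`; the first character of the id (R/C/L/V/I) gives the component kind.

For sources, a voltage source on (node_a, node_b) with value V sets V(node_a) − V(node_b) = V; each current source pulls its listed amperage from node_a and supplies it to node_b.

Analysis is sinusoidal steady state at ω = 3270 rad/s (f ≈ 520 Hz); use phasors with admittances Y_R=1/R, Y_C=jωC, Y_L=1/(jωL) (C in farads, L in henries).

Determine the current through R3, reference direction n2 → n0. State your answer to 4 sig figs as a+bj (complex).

-0.001821+1.017e-05j A

MNA unknowns: 5 node voltages V₁..V_5 plus 1 source current (V1)
R1: Y=0.001934+0.000j on G[5,1]
R2: Y=0.002387+0.000j on G[5,2]
R3: Y=0.001447+0.000j on G[2,0]
R4: Y=0.8333+0.000j on G[1,4]
R5: Y=0.5525+0.000j on G[2,1]
R6: Y=0.5025+0.000j on G[3,2]
C1: Y=0.000+0.007913j on G[5,3]
R7: Y=0.9434+0.000j on G[1,3]
R8: Y=0.03937+0.000j on G[2,5]
I1: z[2]−=1.71, z[5]+=1.71
I2: z[1]−=0.02, z[4]+=0.02
I3: z[5]−=0.092, z[4]+=0.092
R9: Y=0.7194+0.000j on G[0,1]
R10: Y=0.1812+0.000j on G[1,2]
R11: Y=0.006024+0.000j on G[3,4]
R12: Y=0.0002985+0.000j on G[3,0]
V1: row V3−V2=2.07, i_V1 at 3,2
solve → V1=0.002195-1.705e-05j, V2=-1.259+0.007026j, V3=0.8114+0.007026j, V4=0.1414+3.350e-05j, V5=34.72-6.134j
aux → i_V1=-1.759+0.2616j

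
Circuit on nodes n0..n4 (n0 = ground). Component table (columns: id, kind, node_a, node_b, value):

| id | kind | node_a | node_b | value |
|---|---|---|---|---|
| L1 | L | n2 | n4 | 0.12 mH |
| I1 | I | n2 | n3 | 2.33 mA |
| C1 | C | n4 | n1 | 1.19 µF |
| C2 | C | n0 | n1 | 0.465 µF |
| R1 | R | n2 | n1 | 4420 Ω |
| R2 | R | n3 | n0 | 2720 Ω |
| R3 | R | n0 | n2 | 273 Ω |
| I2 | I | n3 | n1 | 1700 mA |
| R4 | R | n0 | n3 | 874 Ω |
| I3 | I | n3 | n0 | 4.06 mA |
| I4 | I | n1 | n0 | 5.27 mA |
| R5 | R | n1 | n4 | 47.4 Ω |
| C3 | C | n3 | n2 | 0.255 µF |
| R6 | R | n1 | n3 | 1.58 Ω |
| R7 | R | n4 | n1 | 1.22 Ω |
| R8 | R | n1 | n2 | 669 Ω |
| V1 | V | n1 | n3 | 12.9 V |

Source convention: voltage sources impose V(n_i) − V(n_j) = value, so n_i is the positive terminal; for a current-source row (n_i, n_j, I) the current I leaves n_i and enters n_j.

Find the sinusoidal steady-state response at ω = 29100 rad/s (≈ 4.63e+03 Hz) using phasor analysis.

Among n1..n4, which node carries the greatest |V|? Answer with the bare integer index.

3

Apply KCL at each of the 4 non-ground nodes and solve the resulting linear system.
Node n1: branches {C1, C2, R1, I2, I4, R5, R6, R7, R8, V1} → V_1 = 0.2534-0.5679j
Node n2: branches {L1, I1, R1, R3, C3, R8} → V_2 = 0.5745-0.7017j
Node n3: branches {I1, R2, I2, R4, I3, C3, R6, V1} → V_3 = -12.65-0.5679j
Node n4: branches {L1, C1, R5, R7} → V_4 = 0.2416-0.6808j
Source currents: i(V1)=-6.483-0.09897j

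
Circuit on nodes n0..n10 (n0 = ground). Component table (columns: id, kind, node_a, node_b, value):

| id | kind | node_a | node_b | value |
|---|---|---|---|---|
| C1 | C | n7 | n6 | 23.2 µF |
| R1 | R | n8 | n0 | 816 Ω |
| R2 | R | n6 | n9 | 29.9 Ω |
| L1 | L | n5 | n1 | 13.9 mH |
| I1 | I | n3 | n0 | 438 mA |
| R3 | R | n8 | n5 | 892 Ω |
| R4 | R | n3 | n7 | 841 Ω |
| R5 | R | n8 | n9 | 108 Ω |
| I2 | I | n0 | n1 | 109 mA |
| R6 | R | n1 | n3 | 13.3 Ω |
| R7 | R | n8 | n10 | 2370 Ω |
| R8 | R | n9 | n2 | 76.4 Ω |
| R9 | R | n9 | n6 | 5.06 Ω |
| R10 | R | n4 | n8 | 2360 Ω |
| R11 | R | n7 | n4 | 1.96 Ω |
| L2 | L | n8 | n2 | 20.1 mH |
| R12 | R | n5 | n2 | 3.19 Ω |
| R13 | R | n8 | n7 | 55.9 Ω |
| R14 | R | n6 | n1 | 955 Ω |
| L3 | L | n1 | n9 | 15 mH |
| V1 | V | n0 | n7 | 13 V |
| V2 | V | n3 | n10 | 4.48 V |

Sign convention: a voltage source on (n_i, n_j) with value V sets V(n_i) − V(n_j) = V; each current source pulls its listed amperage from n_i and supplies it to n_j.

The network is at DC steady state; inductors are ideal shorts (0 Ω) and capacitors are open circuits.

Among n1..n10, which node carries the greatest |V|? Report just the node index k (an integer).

Apply KCL at each of the 10 non-ground nodes and solve the resulting linear system.
Node n1: branches {L1, I2, R6, R14, L3} → V_1 = -28.63
Node n2: branches {R8, L2, R12} → V_2 = -27.74
Node n3: branches {I1, R4, R6, V2} → V_3 = -34.06
Node n4: branches {R10, R11} → V_4 = -13.01
Node n5: branches {L1, R3, R12} → V_5 = -28.63
Node n6: branches {C1, R2, R9, R14} → V_6 = -28.63
Node n7: branches {C1, R4, R11, R13, V1} → V_7 = -13.00
Node n8: branches {R1, R3, R5, R7, R10, L2, R13} → V_8 = -27.74
Node n9: branches {R2, R5, R8, R9, L3} → V_9 = -28.63
Node n10: branches {R7, V2} → V_10 = -38.54
Source currents: i(L1)=0.2795, i(L2)=0.2902, i(L3)=-0.01986, i(V1)=0.2950, i(V2)=-0.004557

10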